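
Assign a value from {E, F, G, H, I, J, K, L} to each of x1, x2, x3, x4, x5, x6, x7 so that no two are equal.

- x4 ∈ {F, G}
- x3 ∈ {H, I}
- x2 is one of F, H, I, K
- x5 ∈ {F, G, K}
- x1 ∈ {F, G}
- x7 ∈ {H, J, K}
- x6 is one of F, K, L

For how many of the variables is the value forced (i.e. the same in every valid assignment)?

Among the 7 variables, J fits only x7 (and all 7 values in {F, G, H, I, J, K, L} must be used), so x7 = J.
Among the 6 still-open variables, L fits only x6 (and all 6 values in {F, G, H, I, K, L} must be used), so x6 = L.
x1 and x4 share exactly the 2 values {F, G}; by pigeonhole those values go to them, so strike F, G from x2, x5.
x5 must be K (only option left). Eliminate K elsewhere: x2.
Determined: x5=K, x6=L, x7=J. The other variables each still have more than one consistent value. That makes 3.

3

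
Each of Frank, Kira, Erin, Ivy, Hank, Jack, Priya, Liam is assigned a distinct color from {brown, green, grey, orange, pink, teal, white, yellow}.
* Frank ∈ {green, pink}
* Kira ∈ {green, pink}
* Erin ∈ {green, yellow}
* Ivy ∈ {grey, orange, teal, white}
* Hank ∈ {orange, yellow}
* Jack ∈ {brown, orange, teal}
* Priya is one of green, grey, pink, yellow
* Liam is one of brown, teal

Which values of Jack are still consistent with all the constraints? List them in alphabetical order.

brown, teal

The 8 variables draw from only 8 values {brown, green, grey, orange, pink, teal, white, yellow}, so each is used; only Ivy can be white, hence Ivy = white.
The 7 still-open variables together cover exactly {brown, green, grey, orange, pink, teal, yellow} — 7 values for 7 variables — and grey appears only in Priya's list, so Priya = grey.
Frank and Kira share exactly the 2 values {green, pink}; by pigeonhole those values go to them, so strike green, pink from Erin.
Erin's domain is down to {yellow}, so Erin = yellow. Remove yellow from Hank.
Hank must be orange (only option left). Eliminate orange elsewhere: Jack.
No further eliminations apply; Jack can still be any of brown, teal.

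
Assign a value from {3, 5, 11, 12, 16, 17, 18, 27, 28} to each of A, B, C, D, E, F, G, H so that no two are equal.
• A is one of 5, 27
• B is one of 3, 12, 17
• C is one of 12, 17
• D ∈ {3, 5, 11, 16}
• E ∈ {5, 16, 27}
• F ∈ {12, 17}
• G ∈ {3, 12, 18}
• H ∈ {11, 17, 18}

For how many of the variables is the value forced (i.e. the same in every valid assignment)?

3

The 2 variables C and F are confined to {12, 17}, which locks those values in; drop them from B, G, H.
B's domain is down to {3}, so B = 3. Eliminate 3 elsewhere: D, G.
G's domain is down to {18}, so G = 18. So H can't be 18.
That leaves H = 11. So D can't be 11.
Determined: B=3, G=18, H=11. The other variables each still have more than one consistent value. That makes 3.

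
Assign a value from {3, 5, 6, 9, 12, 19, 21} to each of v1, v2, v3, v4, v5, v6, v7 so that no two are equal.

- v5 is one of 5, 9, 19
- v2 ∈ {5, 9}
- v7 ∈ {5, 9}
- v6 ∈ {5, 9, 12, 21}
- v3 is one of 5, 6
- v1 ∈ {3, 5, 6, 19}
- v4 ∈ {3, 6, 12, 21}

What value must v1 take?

3

The 2 variables v2 and v7 are confined to {5, 9}, which locks those values in; drop them from v1, v3, v5, v6.
v3's domain is down to {6}, so v3 = 6. So v1, v4 can't be 6.
v5 has just one choice, so v5 = 19. Eliminate 19 elsewhere: v1.
So v1 = 3.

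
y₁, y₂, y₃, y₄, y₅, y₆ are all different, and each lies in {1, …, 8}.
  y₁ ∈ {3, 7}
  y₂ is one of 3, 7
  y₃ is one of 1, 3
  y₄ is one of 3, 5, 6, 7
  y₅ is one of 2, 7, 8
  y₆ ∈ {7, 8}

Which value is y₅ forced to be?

2

y₁ and y₂ share exactly the 2 values {3, 7}; by pigeonhole those values go to them, so strike 3, 7 from y₃, y₄, y₅, y₆.
y₃'s domain is down to {1}, so y₃ = 1.
y₆ must be 8 (only option left). Remove 8 from y₅.
So y₅ = 2.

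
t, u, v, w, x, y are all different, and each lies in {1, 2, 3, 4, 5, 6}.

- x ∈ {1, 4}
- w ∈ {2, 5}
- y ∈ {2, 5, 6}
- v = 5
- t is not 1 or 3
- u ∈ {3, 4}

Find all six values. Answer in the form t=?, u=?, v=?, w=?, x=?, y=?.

v has just one choice, so v = 5. Eliminate 5 elsewhere: t, w, y.
w must be 2 (only option left). So t, y can't be 2.
y's domain is down to {6}, so y = 6. Eliminate 6 elsewhere: t.
t must be 4 (only option left). Remove 4 from u, x.
u's domain is down to {3}, so u = 3.
That leaves x = 1.

t=4, u=3, v=5, w=2, x=1, y=6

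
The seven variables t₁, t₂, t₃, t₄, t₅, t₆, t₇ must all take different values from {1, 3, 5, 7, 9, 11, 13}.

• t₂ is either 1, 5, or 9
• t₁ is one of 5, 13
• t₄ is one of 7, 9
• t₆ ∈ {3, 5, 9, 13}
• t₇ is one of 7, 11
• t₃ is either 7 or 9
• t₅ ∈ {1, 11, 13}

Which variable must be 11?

Among the 7 variables, 3 fits only t₆ (and all 7 values in {1, 3, 5, 7, 9, 11, 13} must be used), so t₆ = 3.
The 2 variables t₃ and t₄ are confined to {7, 9}, which locks those values in; drop them from t₂, t₇.
So 11 goes to t₇.

t₇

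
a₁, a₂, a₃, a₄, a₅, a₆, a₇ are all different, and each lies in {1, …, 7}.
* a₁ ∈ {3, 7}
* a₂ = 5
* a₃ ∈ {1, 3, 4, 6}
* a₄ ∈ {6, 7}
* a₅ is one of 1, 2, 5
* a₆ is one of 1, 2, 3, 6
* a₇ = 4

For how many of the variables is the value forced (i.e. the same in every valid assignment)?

a₂ has just one choice, so a₂ = 5. Remove 5 from a₅.
a₇'s domain is down to {4}, so a₇ = 4. Remove 4 from a₃.
Determined: a₂=5, a₇=4. The other variables each still have more than one consistent value. That makes 2.

2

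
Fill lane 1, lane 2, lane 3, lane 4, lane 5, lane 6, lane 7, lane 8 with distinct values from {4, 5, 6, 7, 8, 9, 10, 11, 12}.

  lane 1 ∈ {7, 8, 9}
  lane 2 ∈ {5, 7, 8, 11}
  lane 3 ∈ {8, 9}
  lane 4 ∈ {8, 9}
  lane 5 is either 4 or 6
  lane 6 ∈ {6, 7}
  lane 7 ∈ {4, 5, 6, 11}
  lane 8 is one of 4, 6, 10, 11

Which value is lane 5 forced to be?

The 8 variables draw from only 8 values {4, 5, 6, 7, 8, 9, 10, 11}, so each is used; only lane 8 can be 10, hence lane 8 = 10.
lane 3 and lane 4 between them cover only {8, 9} — a naked pair. Remove those values from lane 1, lane 2.
lane 1 must be 7 (only option left). So lane 2, lane 6 can't be 7.
That leaves lane 6 = 6. Remove 6 from lane 5, lane 7.
So lane 5 = 4.

4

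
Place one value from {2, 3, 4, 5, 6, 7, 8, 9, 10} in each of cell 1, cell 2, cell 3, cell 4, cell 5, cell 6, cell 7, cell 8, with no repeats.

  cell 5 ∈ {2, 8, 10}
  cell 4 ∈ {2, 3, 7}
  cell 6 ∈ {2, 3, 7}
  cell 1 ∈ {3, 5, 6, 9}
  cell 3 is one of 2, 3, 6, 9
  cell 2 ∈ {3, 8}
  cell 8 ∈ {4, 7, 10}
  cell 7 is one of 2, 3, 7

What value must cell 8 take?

4

The 3 variables cell 4, cell 6, cell 7 are confined to {2, 3, 7}, which locks those values in; drop them from cell 1, cell 2, cell 3, cell 5, cell 8.
cell 2 must be 8 (only option left). So cell 5 can't be 8.
cell 5's domain is down to {10}, so cell 5 = 10. Strike 10 from cell 8.
So cell 8 = 4.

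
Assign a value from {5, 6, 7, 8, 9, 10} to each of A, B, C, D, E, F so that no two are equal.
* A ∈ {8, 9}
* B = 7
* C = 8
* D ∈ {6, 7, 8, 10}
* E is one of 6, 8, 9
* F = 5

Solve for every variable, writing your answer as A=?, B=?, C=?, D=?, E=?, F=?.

B has just one choice, so B = 7. Eliminate 7 elsewhere: D.
C's domain is down to {8}, so C = 8. Eliminate 8 elsewhere: A, D, E.
F has just one choice, so F = 5.
A has just one choice, so A = 9. Strike 9 from E.
E's domain is down to {6}, so E = 6. Strike 6 from D.
D has just one choice, so D = 10.

A=9, B=7, C=8, D=10, E=6, F=5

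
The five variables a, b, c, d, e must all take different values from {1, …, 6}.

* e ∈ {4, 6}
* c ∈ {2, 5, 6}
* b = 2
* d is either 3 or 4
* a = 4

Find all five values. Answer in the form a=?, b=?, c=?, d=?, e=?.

a=4, b=2, c=5, d=3, e=6

a must be 4 (only option left). Eliminate 4 elsewhere: d, e.
That leaves b = 2. Eliminate 2 elsewhere: c.
That leaves d = 3.
e's domain is down to {6}, so e = 6. Remove 6 from c.
That leaves c = 5.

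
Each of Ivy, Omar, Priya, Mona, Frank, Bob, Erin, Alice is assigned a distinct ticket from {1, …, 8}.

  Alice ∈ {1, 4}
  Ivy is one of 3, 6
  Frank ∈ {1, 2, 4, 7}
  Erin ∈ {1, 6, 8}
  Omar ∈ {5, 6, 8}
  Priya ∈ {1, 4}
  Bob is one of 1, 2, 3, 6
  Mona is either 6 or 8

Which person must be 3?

Ivy

The 8 variables together cover exactly {1, 2, 3, 4, 5, 6, 7, 8} — 8 values for 8 variables — and 5 appears only in Omar's list, so Omar = 5.
Among the 7 still-open variables, 7 fits only Frank (and all 7 values in {1, 2, 3, 4, 6, 7, 8} must be used), so Frank = 7.
Among the 6 still-open variables, 2 fits only Bob (and all 6 values in {1, 2, 3, 4, 6, 8} must be used), so Bob = 2.
The 5 still-open variables together cover exactly {1, 3, 4, 6, 8} — 5 values for 5 variables — and 3 appears only in Ivy's list, so Ivy = 3.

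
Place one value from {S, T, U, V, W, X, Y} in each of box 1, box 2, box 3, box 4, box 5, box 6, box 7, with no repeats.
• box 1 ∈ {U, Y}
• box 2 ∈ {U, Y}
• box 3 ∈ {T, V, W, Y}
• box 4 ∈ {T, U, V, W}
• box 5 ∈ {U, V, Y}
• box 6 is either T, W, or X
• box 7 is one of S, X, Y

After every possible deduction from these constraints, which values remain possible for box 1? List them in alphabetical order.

U, Y

The 7 variables draw from only 7 values {S, T, U, V, W, X, Y}, so each is used; only box 7 can be S, hence box 7 = S.
The 6 still-open variables together cover exactly {T, U, V, W, X, Y} — 6 values for 6 variables — and X appears only in box 6's list, so box 6 = X.
box 1 and box 2 between them cover only {U, Y} — a naked pair. Remove those values from box 3, box 4, box 5.
That leaves box 5 = V. Eliminate V elsewhere: box 3, box 4.
No further eliminations apply; box 1 can still be any of U, Y.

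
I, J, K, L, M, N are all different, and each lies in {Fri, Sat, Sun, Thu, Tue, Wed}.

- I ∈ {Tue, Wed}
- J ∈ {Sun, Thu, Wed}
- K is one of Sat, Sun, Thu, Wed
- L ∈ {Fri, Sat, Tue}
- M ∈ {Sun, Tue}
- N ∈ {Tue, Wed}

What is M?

Sun

The 6 variables together cover exactly {Fri, Sat, Sun, Thu, Tue, Wed} — 6 values for 6 variables — and Fri appears only in L's list, so L = Fri.
The 5 still-open variables together cover exactly {Sat, Sun, Thu, Tue, Wed} — 5 values for 5 variables — and Sat appears only in K's list, so K = Sat.
Among the 4 still-open variables, Thu fits only J (and all 4 values in {Sun, Thu, Tue, Wed} must be used), so J = Thu.
The 3 still-open variables together cover exactly {Sun, Tue, Wed} — 3 values for 3 variables — and Sun appears only in M's list, so M = Sun.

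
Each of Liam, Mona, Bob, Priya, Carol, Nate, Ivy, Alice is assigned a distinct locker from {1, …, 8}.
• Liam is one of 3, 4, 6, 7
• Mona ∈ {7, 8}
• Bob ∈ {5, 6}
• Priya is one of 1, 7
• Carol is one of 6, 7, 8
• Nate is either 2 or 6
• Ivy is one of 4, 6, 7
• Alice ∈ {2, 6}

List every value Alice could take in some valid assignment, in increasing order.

The 8 variables together cover exactly {1, 2, 3, 4, 5, 6, 7, 8} — 8 values for 8 variables — and 1 appears only in Priya's list, so Priya = 1.
Among the 7 still-open variables, 3 fits only Liam (and all 7 values in {2, 3, 4, 5, 6, 7, 8} must be used), so Liam = 3.
The 6 still-open variables together cover exactly {2, 4, 5, 6, 7, 8} — 6 values for 6 variables — and 4 appears only in Ivy's list, so Ivy = 4.
Among the 5 still-open variables, 5 fits only Bob (and all 5 values in {2, 5, 6, 7, 8} must be used), so Bob = 5.
The 2 variables Nate and Alice are confined to {2, 6}, which locks those values in; drop them from Carol.
No further eliminations apply; Alice can still be any of 2, 6.

2, 6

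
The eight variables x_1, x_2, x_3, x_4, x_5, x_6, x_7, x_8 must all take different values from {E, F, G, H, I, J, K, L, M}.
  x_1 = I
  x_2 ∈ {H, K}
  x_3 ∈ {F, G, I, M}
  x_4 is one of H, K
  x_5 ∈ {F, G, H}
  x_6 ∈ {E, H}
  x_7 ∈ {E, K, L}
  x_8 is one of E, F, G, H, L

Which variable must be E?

x_6

x_1 must be I (only option left). So x_3 can't be I.
The 7 still-open variables together cover exactly {E, F, G, H, K, L, M} — 7 values for 7 variables — and M appears only in x_3's list, so x_3 = M.
The 2 variables x_2 and x_4 are confined to {H, K}, which locks those values in; drop them from x_5, x_6, x_7, x_8.
So E goes to x_6.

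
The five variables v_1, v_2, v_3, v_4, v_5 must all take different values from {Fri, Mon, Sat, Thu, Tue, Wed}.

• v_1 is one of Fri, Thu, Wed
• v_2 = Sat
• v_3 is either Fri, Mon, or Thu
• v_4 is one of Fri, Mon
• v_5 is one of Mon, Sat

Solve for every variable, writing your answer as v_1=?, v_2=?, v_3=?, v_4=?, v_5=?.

v_1=Wed, v_2=Sat, v_3=Thu, v_4=Fri, v_5=Mon

v_2's domain is down to {Sat}, so v_2 = Sat. So v_5 can't be Sat.
v_5 has just one choice, so v_5 = Mon. Eliminate Mon elsewhere: v_3, v_4.
That leaves v_4 = Fri. So v_1, v_3 can't be Fri.
v_3's domain is down to {Thu}, so v_3 = Thu. So v_1 can't be Thu.
v_1 has just one choice, so v_1 = Wed.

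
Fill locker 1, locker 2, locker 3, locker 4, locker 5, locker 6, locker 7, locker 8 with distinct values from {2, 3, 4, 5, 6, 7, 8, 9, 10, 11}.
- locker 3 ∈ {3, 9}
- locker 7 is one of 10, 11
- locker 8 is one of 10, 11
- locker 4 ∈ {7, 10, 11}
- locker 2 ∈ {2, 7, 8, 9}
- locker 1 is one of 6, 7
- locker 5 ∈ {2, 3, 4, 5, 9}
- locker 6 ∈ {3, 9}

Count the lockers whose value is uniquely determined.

The 2 variables locker 3 and locker 6 are confined to {3, 9}, which locks those values in; drop them from locker 2, locker 5.
locker 7 and locker 8 share exactly the 2 values {10, 11}; by pigeonhole those values go to them, so strike 10, 11 from locker 4.
That leaves locker 4 = 7. Strike 7 from locker 1, locker 2.
That leaves locker 1 = 6.
Determined: locker 1=6, locker 4=7. The other lockers each still have more than one consistent value. That makes 2.

2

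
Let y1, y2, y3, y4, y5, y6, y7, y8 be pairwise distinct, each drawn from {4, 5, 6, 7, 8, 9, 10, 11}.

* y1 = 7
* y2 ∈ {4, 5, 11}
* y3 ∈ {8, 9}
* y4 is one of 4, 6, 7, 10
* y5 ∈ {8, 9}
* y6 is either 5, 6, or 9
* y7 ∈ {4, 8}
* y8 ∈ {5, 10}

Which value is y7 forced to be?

y1 must be 7 (only option left). Eliminate 7 elsewhere: y4.
The 7 still-open variables together cover exactly {4, 5, 6, 8, 9, 10, 11} — 7 values for 7 variables — and 11 appears only in y2's list, so y2 = 11.
The 2 variables y3 and y5 are confined to {8, 9}, which locks those values in; drop them from y6, y7.
So y7 = 4.

4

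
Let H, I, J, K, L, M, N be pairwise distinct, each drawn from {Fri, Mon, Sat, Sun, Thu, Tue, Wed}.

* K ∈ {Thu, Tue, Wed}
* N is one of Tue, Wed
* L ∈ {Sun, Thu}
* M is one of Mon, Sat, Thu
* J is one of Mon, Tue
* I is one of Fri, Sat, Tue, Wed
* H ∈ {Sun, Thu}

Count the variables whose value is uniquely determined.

The 7 variables together cover exactly {Fri, Mon, Sat, Sun, Thu, Tue, Wed} — 7 values for 7 variables — and Fri appears only in I's list, so I = Fri.
The 6 still-open variables together cover exactly {Mon, Sat, Sun, Thu, Tue, Wed} — 6 values for 6 variables — and Sat appears only in M's list, so M = Sat.
The 5 still-open variables together cover exactly {Mon, Sun, Thu, Tue, Wed} — 5 values for 5 variables — and Mon appears only in J's list, so J = Mon.
The 2 variables H and L are confined to {Sun, Thu}, which locks those values in; drop them from K.
Determined: I=Fri, J=Mon, M=Sat. The other variables each still have more than one consistent value. That makes 3.

3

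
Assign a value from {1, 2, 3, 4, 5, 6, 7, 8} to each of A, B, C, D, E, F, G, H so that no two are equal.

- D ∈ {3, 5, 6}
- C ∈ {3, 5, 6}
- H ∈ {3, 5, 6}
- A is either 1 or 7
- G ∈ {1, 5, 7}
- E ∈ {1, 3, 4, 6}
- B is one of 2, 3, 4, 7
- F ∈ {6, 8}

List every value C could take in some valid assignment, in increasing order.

3, 5, 6

The 8 variables draw from only 8 values {1, 2, 3, 4, 5, 6, 7, 8}, so each is used; only B can be 2, hence B = 2.
The 7 still-open variables draw from only 7 values {1, 3, 4, 5, 6, 7, 8}, so each is used; only E can be 4, hence E = 4.
The 6 still-open variables together cover exactly {1, 3, 5, 6, 7, 8} — 6 values for 6 variables — and 8 appears only in F's list, so F = 8.
C, D, H share exactly the 3 values {3, 5, 6}; by pigeonhole those values go to them, so strike 3, 5, 6 from G.
No further eliminations apply; C can still be any of 3, 5, 6.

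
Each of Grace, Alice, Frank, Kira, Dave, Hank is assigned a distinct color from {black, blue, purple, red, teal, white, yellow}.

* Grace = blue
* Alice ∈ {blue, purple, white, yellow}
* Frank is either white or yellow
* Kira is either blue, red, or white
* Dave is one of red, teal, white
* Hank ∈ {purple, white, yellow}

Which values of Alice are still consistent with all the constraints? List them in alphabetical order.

purple, white, yellow

Grace must be blue (only option left). Strike blue from Alice, Kira.
The 5 still-open variables together cover exactly {purple, red, teal, white, yellow} — 5 values for 5 variables — and teal appears only in Dave's list, so Dave = teal.
The 4 still-open variables together cover exactly {purple, red, white, yellow} — 4 values for 4 variables — and red appears only in Kira's list, so Kira = red.
No further eliminations apply; Alice can still be any of purple, white, yellow.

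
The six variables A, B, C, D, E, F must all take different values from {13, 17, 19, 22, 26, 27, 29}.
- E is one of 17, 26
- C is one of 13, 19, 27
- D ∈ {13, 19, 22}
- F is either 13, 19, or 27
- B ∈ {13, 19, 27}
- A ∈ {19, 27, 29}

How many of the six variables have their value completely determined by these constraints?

2

The 3 variables B, C, F are confined to {13, 19, 27}, which locks those values in; drop them from A, D.
A's domain is down to {29}, so A = 29.
D has just one choice, so D = 22.
Determined: A=29, D=22. The other variables each still have more than one consistent value. That makes 2.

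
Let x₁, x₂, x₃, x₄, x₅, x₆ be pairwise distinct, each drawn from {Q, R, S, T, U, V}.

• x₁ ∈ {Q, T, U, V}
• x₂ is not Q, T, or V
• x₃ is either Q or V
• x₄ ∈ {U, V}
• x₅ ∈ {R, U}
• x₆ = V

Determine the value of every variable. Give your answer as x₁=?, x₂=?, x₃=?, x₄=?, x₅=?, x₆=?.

x₆ has just one choice, so x₆ = V. So x₁, x₃, x₄ can't be V.
x₃'s domain is down to {Q}, so x₃ = Q. So x₁ can't be Q.
x₄'s domain is down to {U}, so x₄ = U. Strike U from x₁, x₂, x₅.
x₅ must be R (only option left). Eliminate R elsewhere: x₂.
That leaves x₁ = T.
That leaves x₂ = S.

x₁=T, x₂=S, x₃=Q, x₄=U, x₅=R, x₆=V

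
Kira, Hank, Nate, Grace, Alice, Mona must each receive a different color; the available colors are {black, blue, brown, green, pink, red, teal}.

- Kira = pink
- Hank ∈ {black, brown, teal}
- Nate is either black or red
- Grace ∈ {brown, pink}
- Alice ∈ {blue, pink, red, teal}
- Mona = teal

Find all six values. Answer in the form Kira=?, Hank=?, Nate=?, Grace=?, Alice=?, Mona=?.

Kira=pink, Hank=black, Nate=red, Grace=brown, Alice=blue, Mona=teal

Kira's domain is down to {pink}, so Kira = pink. So Grace, Alice can't be pink.
Grace's domain is down to {brown}, so Grace = brown. So Hank can't be brown.
Mona has just one choice, so Mona = teal. So Hank, Alice can't be teal.
Hank must be black (only option left). So Nate can't be black.
Nate's domain is down to {red}, so Nate = red. Eliminate red elsewhere: Alice.
That leaves Alice = blue.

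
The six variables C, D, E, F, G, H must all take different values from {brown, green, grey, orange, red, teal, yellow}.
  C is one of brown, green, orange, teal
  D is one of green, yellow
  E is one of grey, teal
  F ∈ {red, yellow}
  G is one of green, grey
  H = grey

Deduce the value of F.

red

H's domain is down to {grey}, so H = grey. Eliminate grey elsewhere: E, G.
E must be teal (only option left). So C can't be teal.
G's domain is down to {green}, so G = green. So C, D can't be green.
D has just one choice, so D = yellow. Strike yellow from F.
So F = red.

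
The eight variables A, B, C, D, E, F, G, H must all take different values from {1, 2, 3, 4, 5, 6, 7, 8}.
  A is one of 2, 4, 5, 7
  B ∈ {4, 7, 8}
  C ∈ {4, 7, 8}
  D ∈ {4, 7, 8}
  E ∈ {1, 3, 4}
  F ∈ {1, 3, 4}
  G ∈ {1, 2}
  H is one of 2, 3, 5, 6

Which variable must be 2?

The 8 variables draw from only 8 values {1, 2, 3, 4, 5, 6, 7, 8}, so each is used; only H can be 6, hence H = 6.
The 7 still-open variables draw from only 7 values {1, 2, 3, 4, 5, 7, 8}, so each is used; only A can be 5, hence A = 5.
Among the 6 still-open variables, 2 fits only G (and all 6 values in {1, 2, 3, 4, 7, 8} must be used), so G = 2.

G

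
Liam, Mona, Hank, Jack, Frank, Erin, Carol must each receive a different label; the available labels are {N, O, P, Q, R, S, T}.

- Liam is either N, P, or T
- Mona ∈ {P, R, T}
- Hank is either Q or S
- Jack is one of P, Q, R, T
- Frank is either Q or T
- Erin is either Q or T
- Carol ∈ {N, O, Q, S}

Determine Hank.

Among the 7 variables, O fits only Carol (and all 7 values in {N, O, P, Q, R, S, T} must be used), so Carol = O.
The 6 still-open variables draw from only 6 values {N, P, Q, R, S, T}, so each is used; only Liam can be N, hence Liam = N.
The 5 still-open variables together cover exactly {P, Q, R, S, T} — 5 values for 5 variables — and S appears only in Hank's list, so Hank = S.

S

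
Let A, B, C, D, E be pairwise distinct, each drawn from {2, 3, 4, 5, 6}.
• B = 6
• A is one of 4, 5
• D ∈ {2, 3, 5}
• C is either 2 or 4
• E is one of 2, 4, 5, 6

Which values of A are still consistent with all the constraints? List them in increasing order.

B must be 6 (only option left). Remove 6 from E.
Among the 4 still-open variables, 3 fits only D (and all 4 values in {2, 3, 4, 5} must be used), so D = 3.
No further eliminations apply; A can still be any of 4, 5.

4, 5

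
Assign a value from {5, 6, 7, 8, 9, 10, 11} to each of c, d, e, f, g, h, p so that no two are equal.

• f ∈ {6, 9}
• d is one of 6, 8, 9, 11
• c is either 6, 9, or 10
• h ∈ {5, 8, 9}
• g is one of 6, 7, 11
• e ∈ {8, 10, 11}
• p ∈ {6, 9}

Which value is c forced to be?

The 7 variables together cover exactly {5, 6, 7, 8, 9, 10, 11} — 7 values for 7 variables — and 5 appears only in h's list, so h = 5.
The 6 still-open variables draw from only 6 values {6, 7, 8, 9, 10, 11}, so each is used; only g can be 7, hence g = 7.
f and p share exactly the 2 values {6, 9}; by pigeonhole those values go to them, so strike 6, 9 from c, d.
So c = 10.

10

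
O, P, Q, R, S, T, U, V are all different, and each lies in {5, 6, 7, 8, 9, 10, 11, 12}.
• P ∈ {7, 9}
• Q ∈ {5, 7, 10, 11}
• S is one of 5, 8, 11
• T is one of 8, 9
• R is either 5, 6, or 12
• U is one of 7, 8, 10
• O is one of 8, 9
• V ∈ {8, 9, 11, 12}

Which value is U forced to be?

Among the 8 variables, 6 fits only R (and all 8 values in {5, 6, 7, 8, 9, 10, 11, 12} must be used), so R = 6.
The 7 still-open variables draw from only 7 values {5, 7, 8, 9, 10, 11, 12}, so each is used; only V can be 12, hence V = 12.
O and T share exactly the 2 values {8, 9}; by pigeonhole those values go to them, so strike 8, 9 from P, S, U.
P must be 7 (only option left). So Q, U can't be 7.
So U = 10.

10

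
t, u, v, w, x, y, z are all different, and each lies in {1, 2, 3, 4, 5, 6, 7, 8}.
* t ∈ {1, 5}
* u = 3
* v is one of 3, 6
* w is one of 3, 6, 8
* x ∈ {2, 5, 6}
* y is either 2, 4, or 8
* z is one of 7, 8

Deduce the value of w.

u's domain is down to {3}, so u = 3. Remove 3 from v, w.
v has just one choice, so v = 6. Strike 6 from w, x.
So w = 8.

8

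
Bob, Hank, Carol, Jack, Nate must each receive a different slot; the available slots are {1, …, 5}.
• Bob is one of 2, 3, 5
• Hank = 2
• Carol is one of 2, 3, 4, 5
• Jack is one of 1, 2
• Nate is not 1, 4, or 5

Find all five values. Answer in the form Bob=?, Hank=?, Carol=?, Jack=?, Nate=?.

Hank must be 2 (only option left). Eliminate 2 elsewhere: Bob, Carol, Jack, Nate.
That leaves Jack = 1.
Nate has just one choice, so Nate = 3. Strike 3 from Bob, Carol.
Bob must be 5 (only option left). So Carol can't be 5.
Carol's domain is down to {4}, so Carol = 4.

Bob=5, Hank=2, Carol=4, Jack=1, Nate=3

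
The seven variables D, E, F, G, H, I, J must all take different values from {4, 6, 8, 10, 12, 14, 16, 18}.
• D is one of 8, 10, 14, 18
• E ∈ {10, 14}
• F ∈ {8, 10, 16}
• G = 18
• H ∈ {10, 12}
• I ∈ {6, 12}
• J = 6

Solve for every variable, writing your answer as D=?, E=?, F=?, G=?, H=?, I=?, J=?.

G must be 18 (only option left). Remove 18 from D.
J must be 6 (only option left). Eliminate 6 elsewhere: I.
I's domain is down to {12}, so I = 12. Strike 12 from H.
H must be 10 (only option left). Strike 10 from D, E, F.
That leaves E = 14. Strike 14 from D.
D's domain is down to {8}, so D = 8. Eliminate 8 elsewhere: F.
F's domain is down to {16}, so F = 16.

D=8, E=14, F=16, G=18, H=10, I=12, J=6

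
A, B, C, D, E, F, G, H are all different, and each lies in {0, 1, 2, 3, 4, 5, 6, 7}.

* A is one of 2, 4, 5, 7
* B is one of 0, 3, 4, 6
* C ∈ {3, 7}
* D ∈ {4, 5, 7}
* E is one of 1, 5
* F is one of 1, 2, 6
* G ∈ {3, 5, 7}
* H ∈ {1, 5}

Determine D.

The 8 variables draw from only 8 values {0, 1, 2, 3, 4, 5, 6, 7}, so each is used; only B can be 0, hence B = 0.
Among the 7 still-open variables, 6 fits only F (and all 7 values in {1, 2, 3, 4, 5, 6, 7} must be used), so F = 6.
Among the 6 still-open variables, 2 fits only A (and all 6 values in {1, 2, 3, 4, 5, 7} must be used), so A = 2.
The 5 still-open variables together cover exactly {1, 3, 4, 5, 7} — 5 values for 5 variables — and 4 appears only in D's list, so D = 4.

4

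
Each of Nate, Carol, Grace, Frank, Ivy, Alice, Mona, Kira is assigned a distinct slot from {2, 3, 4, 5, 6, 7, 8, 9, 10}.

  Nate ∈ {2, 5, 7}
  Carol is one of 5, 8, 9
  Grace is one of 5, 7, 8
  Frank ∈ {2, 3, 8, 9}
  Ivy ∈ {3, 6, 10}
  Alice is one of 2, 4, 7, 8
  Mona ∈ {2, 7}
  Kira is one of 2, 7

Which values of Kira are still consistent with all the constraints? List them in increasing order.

The 2 variables Mona and Kira are confined to {2, 7}, which locks those values in; drop them from Nate, Grace, Frank, Alice.
Nate's domain is down to {5}, so Nate = 5. So Carol, Grace can't be 5.
Grace must be 8 (only option left). Eliminate 8 elsewhere: Carol, Frank, Alice.
Alice must be 4 (only option left).
Carol has just one choice, so Carol = 9. Eliminate 9 elsewhere: Frank.
Frank's domain is down to {3}, so Frank = 3. So Ivy can't be 3.
No further eliminations apply; Kira can still be any of 2, 7.

2, 7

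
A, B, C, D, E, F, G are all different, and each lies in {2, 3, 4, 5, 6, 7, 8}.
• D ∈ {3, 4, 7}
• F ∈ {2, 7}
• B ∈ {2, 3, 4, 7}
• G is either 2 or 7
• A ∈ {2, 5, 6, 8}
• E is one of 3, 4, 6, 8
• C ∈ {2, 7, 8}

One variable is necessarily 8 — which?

C

The 7 variables together cover exactly {2, 3, 4, 5, 6, 7, 8} — 7 values for 7 variables — and 5 appears only in A's list, so A = 5.
Among the 6 still-open variables, 6 fits only E (and all 6 values in {2, 3, 4, 6, 7, 8} must be used), so E = 6.
The 5 still-open variables draw from only 5 values {2, 3, 4, 7, 8}, so each is used; only C can be 8, hence C = 8.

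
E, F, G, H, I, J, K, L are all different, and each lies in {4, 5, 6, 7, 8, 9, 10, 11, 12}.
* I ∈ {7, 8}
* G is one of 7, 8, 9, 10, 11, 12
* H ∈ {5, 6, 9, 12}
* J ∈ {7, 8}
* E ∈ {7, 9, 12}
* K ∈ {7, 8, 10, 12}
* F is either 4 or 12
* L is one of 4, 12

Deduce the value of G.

11

F and L share exactly the 2 values {4, 12}; by pigeonhole those values go to them, so strike 4, 12 from E, G, H, K.
The 2 variables I and J are confined to {7, 8}, which locks those values in; drop them from E, G, K.
E has just one choice, so E = 9. Strike 9 from G, H.
K must be 10 (only option left). Remove 10 from G.
So G = 11.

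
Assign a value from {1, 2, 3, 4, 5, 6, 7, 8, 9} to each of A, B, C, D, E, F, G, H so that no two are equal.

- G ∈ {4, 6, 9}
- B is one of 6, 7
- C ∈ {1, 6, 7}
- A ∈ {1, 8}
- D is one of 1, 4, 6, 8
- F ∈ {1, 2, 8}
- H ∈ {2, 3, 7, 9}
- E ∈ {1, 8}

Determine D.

4

Among the 8 variables, 3 fits only H (and all 8 values in {1, 2, 3, 4, 6, 7, 8, 9} must be used), so H = 3.
The 7 still-open variables together cover exactly {1, 2, 4, 6, 7, 8, 9} — 7 values for 7 variables — and 2 appears only in F's list, so F = 2.
The 6 still-open variables draw from only 6 values {1, 4, 6, 7, 8, 9}, so each is used; only G can be 9, hence G = 9.
The 5 still-open variables together cover exactly {1, 4, 6, 7, 8} — 5 values for 5 variables — and 4 appears only in D's list, so D = 4.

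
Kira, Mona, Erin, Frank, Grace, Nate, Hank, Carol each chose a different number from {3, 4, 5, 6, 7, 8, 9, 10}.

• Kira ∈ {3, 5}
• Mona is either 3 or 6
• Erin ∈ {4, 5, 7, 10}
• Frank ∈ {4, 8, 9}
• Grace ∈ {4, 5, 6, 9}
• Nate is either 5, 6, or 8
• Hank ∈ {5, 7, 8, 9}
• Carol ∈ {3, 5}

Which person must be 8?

Among the 8 variables, 10 fits only Erin (and all 8 values in {3, 4, 5, 6, 7, 8, 9, 10} must be used), so Erin = 10.
The 7 still-open variables draw from only 7 values {3, 4, 5, 6, 7, 8, 9}, so each is used; only Hank can be 7, hence Hank = 7.
Kira and Carol between them cover only {3, 5} — a naked pair. Remove those values from Mona, Grace, Nate.
Mona must be 6 (only option left). Strike 6 from Grace, Nate.
So 8 goes to Nate.

Nate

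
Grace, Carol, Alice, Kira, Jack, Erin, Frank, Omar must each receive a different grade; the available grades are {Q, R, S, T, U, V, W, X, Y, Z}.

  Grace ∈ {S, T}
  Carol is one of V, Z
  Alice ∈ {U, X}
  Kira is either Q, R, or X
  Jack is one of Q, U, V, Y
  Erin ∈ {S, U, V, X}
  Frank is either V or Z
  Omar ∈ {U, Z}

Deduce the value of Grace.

T

The 2 variables Carol and Frank are confined to {V, Z}, which locks those values in; drop them from Jack, Erin, Omar.
Omar's domain is down to {U}, so Omar = U. So Alice, Jack, Erin can't be U.
Alice's domain is down to {X}, so Alice = X. Eliminate X elsewhere: Kira, Erin.
Erin's domain is down to {S}, so Erin = S. Remove S from Grace.
So Grace = T.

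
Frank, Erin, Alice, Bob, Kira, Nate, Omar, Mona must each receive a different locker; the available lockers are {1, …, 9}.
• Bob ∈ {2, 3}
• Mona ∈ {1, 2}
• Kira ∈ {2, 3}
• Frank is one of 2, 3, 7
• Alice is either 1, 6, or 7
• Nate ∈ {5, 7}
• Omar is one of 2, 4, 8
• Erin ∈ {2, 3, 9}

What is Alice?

6

Bob and Kira between them cover only {2, 3} — a naked pair. Remove those values from Frank, Erin, Omar, Mona.
Frank has just one choice, so Frank = 7. Strike 7 from Alice, Nate.
Erin has just one choice, so Erin = 9.
That leaves Nate = 5.
That leaves Mona = 1. So Alice can't be 1.
So Alice = 6.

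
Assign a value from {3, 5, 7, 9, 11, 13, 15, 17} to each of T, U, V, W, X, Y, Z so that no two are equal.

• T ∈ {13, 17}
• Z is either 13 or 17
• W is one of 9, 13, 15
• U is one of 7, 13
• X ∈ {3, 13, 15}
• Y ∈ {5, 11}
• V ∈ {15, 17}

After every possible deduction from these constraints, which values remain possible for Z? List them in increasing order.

T and Z between them cover only {13, 17} — a naked pair. Remove those values from U, V, W, X.
U has just one choice, so U = 7.
V has just one choice, so V = 15. So W, X can't be 15.
That leaves W = 9.
X's domain is down to {3}, so X = 3.
No further eliminations apply; Z can still be any of 13, 17.

13, 17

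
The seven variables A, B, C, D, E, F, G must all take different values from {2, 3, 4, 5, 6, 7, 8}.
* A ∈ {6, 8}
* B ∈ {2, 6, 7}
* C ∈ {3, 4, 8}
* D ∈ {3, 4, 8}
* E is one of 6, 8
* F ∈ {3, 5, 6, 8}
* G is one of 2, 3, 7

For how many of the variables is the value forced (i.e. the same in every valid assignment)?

1

The 7 variables together cover exactly {2, 3, 4, 5, 6, 7, 8} — 7 values for 7 variables — and 5 appears only in F's list, so F = 5.
A and E share exactly the 2 values {6, 8}; by pigeonhole those values go to them, so strike 6, 8 from B, C, D.
C and D share exactly the 2 values {3, 4}; by pigeonhole those values go to them, so strike 3, 4 from G.
Determined: F=5. The other variables each still have more than one consistent value. That makes 1.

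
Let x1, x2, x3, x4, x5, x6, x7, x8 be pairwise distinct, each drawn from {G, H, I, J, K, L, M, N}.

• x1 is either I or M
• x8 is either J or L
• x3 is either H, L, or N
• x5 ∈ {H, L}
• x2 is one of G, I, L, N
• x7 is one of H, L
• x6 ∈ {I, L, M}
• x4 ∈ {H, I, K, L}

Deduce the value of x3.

N

The 8 variables draw from only 8 values {G, H, I, J, K, L, M, N}, so each is used; only x2 can be G, hence x2 = G.
The 7 still-open variables together cover exactly {H, I, J, K, L, M, N} — 7 values for 7 variables — and J appears only in x8's list, so x8 = J.
Among the 6 still-open variables, K fits only x4 (and all 6 values in {H, I, K, L, M, N} must be used), so x4 = K.
The 5 still-open variables together cover exactly {H, I, L, M, N} — 5 values for 5 variables — and N appears only in x3's list, so x3 = N.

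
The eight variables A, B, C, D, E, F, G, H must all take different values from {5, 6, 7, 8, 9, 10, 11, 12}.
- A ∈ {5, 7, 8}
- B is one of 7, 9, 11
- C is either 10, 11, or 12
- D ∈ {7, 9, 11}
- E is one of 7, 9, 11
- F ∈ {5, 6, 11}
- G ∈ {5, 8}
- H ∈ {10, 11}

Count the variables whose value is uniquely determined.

3

The 8 variables draw from only 8 values {5, 6, 7, 8, 9, 10, 11, 12}, so each is used; only F can be 6, hence F = 6.
Among the 7 still-open variables, 12 fits only C (and all 7 values in {5, 7, 8, 9, 10, 11, 12} must be used), so C = 12.
The 6 still-open variables draw from only 6 values {5, 7, 8, 9, 10, 11}, so each is used; only H can be 10, hence H = 10.
B, D, E share exactly the 3 values {7, 9, 11}; by pigeonhole those values go to them, so strike 7, 9, 11 from A.
Determined: C=12, F=6, H=10. The other variables each still have more than one consistent value. That makes 3.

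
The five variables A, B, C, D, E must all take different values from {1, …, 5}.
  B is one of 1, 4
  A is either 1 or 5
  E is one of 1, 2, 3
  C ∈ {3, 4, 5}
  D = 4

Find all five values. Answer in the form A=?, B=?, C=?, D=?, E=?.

A=5, B=1, C=3, D=4, E=2

D's domain is down to {4}, so D = 4. Strike 4 from B, C.
That leaves B = 1. Eliminate 1 elsewhere: A, E.
A has just one choice, so A = 5. So C can't be 5.
C must be 3 (only option left). Eliminate 3 elsewhere: E.
E must be 2 (only option left).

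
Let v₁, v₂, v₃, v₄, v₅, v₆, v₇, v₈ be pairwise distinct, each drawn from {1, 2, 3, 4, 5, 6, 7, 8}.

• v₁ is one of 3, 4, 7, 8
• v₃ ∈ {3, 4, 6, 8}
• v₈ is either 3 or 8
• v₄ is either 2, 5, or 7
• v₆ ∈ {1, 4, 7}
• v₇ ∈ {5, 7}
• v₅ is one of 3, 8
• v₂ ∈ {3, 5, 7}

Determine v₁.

The 8 variables together cover exactly {1, 2, 3, 4, 5, 6, 7, 8} — 8 values for 8 variables — and 1 appears only in v₆'s list, so v₆ = 1.
Among the 7 still-open variables, 2 fits only v₄ (and all 7 values in {2, 3, 4, 5, 6, 7, 8} must be used), so v₄ = 2.
The 6 still-open variables draw from only 6 values {3, 4, 5, 6, 7, 8}, so each is used; only v₃ can be 6, hence v₃ = 6.
Among the 5 still-open variables, 4 fits only v₁ (and all 5 values in {3, 4, 5, 7, 8} must be used), so v₁ = 4.

4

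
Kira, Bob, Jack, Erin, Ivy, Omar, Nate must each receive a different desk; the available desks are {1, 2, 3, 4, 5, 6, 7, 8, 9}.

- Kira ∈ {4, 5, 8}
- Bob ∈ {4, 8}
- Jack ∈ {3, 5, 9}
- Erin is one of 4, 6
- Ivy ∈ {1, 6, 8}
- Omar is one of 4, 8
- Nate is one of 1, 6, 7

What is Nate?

7

The 2 variables Bob and Omar are confined to {4, 8}, which locks those values in; drop them from Kira, Erin, Ivy.
That leaves Kira = 5. Remove 5 from Jack.
That leaves Erin = 6. So Ivy, Nate can't be 6.
That leaves Ivy = 1. Remove 1 from Nate.
So Nate = 7.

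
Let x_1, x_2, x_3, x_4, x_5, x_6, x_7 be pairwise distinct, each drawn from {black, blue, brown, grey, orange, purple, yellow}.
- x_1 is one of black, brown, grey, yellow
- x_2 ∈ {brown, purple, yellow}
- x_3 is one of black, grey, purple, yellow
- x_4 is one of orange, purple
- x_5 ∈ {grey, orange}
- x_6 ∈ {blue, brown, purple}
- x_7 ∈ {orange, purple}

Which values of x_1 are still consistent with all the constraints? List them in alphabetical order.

black, brown, yellow

Among the 7 variables, blue fits only x_6 (and all 7 values in {black, blue, brown, grey, orange, purple, yellow} must be used), so x_6 = blue.
x_4 and x_7 between them cover only {orange, purple} — a naked pair. Remove those values from x_2, x_3, x_5.
That leaves x_5 = grey. So x_1, x_3 can't be grey.
No further eliminations apply; x_1 can still be any of black, brown, yellow.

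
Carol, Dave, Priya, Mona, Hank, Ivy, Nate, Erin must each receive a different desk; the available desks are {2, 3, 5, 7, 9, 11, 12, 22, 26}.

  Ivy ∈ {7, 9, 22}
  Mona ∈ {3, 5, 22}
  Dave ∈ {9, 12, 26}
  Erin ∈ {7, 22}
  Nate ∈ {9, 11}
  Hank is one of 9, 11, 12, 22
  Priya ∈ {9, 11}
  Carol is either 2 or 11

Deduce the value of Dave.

26

Priya and Nate share exactly the 2 values {9, 11}; by pigeonhole those values go to them, so strike 9, 11 from Carol, Dave, Hank, Ivy.
Carol has just one choice, so Carol = 2.
Ivy and Erin between them cover only {7, 22} — a naked pair. Remove those values from Mona, Hank.
Hank must be 12 (only option left). Remove 12 from Dave.
So Dave = 26.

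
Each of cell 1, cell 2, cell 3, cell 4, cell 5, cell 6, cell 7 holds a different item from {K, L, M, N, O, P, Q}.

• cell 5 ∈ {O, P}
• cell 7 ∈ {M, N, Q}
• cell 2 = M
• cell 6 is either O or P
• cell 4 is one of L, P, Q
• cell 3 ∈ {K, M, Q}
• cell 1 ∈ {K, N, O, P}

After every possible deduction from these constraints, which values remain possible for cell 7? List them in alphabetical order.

N, Q

cell 2 has just one choice, so cell 2 = M. So cell 3, cell 7 can't be M.
The 6 still-open variables draw from only 6 values {K, L, N, O, P, Q}, so each is used; only cell 4 can be L, hence cell 4 = L.
cell 5 and cell 6 share exactly the 2 values {O, P}; by pigeonhole those values go to them, so strike O, P from cell 1.
No further eliminations apply; cell 7 can still be any of N, Q.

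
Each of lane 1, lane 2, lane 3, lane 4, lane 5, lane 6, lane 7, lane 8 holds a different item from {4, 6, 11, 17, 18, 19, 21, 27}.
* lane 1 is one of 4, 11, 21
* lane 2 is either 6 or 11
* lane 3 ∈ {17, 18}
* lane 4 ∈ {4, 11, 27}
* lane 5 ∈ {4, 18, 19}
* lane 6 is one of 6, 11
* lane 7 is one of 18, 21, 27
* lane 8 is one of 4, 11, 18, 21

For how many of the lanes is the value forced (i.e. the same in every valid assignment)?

2

The 8 variables together cover exactly {4, 6, 11, 17, 18, 19, 21, 27} — 8 values for 8 variables — and 17 appears only in lane 3's list, so lane 3 = 17.
Among the 7 still-open variables, 19 fits only lane 5 (and all 7 values in {4, 6, 11, 18, 19, 21, 27} must be used), so lane 5 = 19.
The 2 variables lane 2 and lane 6 are confined to {6, 11}, which locks those values in; drop them from lane 1, lane 4, lane 8.
Determined: lane 3=17, lane 5=19. The other lanes each still have more than one consistent value. That makes 2.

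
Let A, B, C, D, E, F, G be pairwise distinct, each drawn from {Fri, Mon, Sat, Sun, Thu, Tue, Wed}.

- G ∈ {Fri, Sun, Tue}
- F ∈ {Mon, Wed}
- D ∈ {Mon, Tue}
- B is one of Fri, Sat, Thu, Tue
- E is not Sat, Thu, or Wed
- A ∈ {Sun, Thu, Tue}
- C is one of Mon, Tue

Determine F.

Among the 7 variables, Sat fits only B (and all 7 values in {Fri, Mon, Sat, Sun, Thu, Tue, Wed} must be used), so B = Sat.
The 6 still-open variables together cover exactly {Fri, Mon, Sun, Thu, Tue, Wed} — 6 values for 6 variables — and Thu appears only in A's list, so A = Thu.
The 5 still-open variables together cover exactly {Fri, Mon, Sun, Tue, Wed} — 5 values for 5 variables — and Wed appears only in F's list, so F = Wed.

Wed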